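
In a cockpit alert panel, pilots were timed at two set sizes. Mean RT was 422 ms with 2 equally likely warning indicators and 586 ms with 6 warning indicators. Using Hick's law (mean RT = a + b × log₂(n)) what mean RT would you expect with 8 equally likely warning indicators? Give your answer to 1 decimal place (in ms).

628.9 ms

Fit slope and intercept:
  b = (586 − 422) / (log₂ 6 − log₂ 2) = 164 / (2.5850 − 1) = 103.472 ms/bit
  a = 422 − 103.472 × 1 = 318.528 ms
Then RT(8) = 318.528 + 103.472 × log₂ 8 = 318.528 + 103.472 × 3 ≈ 628.945 ms.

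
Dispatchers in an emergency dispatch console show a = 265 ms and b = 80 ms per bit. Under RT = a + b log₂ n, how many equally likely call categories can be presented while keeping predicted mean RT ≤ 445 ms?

80·log₂ n ≤ 445 − 265 = 180, giving log₂ n ≤ 2.2500 and n ≤ 4.757. The largest whole number is 4.

4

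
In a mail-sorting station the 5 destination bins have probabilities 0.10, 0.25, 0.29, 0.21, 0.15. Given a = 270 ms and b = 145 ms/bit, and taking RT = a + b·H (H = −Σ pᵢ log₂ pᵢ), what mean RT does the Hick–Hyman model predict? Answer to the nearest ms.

H = 0.10·log₂(1/0.10) + 0.25·log₂(1/0.25) + 0.29·log₂(1/0.29) + 0.21·log₂(1/0.21) + 0.15·log₂(1/0.15) = 2.2335 bits.
RT = 270 + 145 × 2.2335 = 593.85 ms.

594 ms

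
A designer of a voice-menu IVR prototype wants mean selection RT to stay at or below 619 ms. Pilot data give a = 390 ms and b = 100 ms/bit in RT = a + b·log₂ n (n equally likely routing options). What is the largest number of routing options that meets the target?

4

100·log₂ n ≤ 619 − 390 = 229, giving log₂ n ≤ 2.2900 and n ≤ 4.891. The largest whole number is 4.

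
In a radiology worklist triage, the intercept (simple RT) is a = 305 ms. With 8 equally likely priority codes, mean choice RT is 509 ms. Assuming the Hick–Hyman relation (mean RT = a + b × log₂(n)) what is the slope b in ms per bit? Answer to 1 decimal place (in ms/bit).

68.0 ms/bit

b = (509 − 305) / log₂(8) = 204 / 3 = 68.000 ms/bit.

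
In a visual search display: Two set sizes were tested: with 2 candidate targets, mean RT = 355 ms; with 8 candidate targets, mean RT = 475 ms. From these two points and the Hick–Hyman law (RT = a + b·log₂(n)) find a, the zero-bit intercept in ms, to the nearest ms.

295 ms

Slope: b = (475 − 355) / (log₂ 8 − log₂ 2) = 120/2.0000 = 60 ms/bit.
a = RT₁ − b·log₂ n₁ = 355 − 60 × 1 = 295.000 ms.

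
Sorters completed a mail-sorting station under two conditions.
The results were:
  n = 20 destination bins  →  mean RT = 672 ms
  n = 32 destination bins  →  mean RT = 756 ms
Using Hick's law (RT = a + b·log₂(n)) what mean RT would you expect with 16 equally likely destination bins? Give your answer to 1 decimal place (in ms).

632.1 ms

Solve the two-equation system in a and b:
  b = (756 − 672) / (log₂ 32 − log₂ 20) = 84 / (5 − 4.3219) = 123.881 ms/bit
  a = 672 − 123.881 × 4.3219 = 136.597 ms
Then RT(16) = 136.597 + 123.881 × log₂ 16 = 136.597 + 123.881 × 4 ≈ 632.119 ms.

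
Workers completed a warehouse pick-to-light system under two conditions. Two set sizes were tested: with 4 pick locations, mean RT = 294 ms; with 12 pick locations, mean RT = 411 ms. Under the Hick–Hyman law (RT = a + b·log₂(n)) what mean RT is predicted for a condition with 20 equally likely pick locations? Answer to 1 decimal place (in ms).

With log₂ n on the abscissa the relation is linear; from the two conditions:
  b = (411 − 294) / (log₂ 12 − log₂ 4) = 117 / (3.5850 − 2) = 73.819 ms/bit
  a = 294 − 73.819 × 2 = 146.362 ms
Then RT(20) = 146.362 + 73.819 × log₂ 20 = 146.362 + 73.819 × 4.3219 ≈ 465.402 ms.

465.4 ms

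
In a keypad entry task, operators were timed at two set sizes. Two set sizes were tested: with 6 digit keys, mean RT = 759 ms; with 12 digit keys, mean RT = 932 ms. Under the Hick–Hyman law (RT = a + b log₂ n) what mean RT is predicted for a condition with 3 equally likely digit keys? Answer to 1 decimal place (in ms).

Solve the two-equation system in a and b:
  b = (932 − 759) / (log₂ 12 − log₂ 6) = 173 / (3.5850 − 2.5850) = 173.000 ms/bit
  a = 759 − 173.000 × 2.5850 = 311.801 ms
Then RT(3) = 311.801 + 173.000 × log₂ 3 = 311.801 + 173.000 × 1.5850 ≈ 586.000 ms.

586.0 ms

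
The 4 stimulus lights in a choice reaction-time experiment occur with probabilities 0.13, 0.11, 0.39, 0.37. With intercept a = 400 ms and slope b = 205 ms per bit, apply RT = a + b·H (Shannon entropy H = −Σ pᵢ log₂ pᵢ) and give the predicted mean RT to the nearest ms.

H = 0.13·log₂(1/0.13) + 0.11·log₂(1/0.11) + 0.39·log₂(1/0.39) + 0.37·log₂(1/0.37) = 1.7935 bits.
RT = 400 + 205 × 1.7935 = 767.66 ms.

768 ms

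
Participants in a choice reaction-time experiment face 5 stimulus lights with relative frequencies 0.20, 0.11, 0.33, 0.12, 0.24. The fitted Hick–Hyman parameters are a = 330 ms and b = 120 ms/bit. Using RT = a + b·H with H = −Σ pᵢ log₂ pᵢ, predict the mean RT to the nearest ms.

594 ms

H = 0.20·log₂(1/0.20) + 0.11·log₂(1/0.11) + 0.33·log₂(1/0.33) + 0.12·log₂(1/0.12) + 0.24·log₂(1/0.24) = 2.2037 bits.
RT = 330 + 120 × 2.2037 = 594.44 ms.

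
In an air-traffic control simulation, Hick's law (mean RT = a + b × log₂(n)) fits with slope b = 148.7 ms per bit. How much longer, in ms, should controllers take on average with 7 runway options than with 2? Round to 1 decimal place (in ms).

Only the slope matters, since a is common to both: ΔRT = b·log₂(n₂/n₁).
log₂(7) − log₂(2) = 2.8074 − 1 = 1.8074.
ΔRT = 148.7 × 1.8074 = 268.754 ms.

268.8 ms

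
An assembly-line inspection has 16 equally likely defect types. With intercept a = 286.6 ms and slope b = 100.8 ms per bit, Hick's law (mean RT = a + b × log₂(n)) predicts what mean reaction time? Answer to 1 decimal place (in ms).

log₂(16) = 4 bits, so RT = 286.6 + 100.8 × 4 ≈ 689.800 ms.

689.8 ms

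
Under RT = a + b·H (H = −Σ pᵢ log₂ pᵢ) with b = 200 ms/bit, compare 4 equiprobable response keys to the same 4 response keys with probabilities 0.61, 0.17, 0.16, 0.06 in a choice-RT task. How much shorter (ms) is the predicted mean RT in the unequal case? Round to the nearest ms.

93 ms

The RT saving is b·ΔH. Equiprobable H₀ = log₂(4) = 2.0000 bits; with the given probabilities H = 1.5361 bits.
b·(H₀ − H) = 200 × (2.0000 − 1.5361) = 92.77 ms.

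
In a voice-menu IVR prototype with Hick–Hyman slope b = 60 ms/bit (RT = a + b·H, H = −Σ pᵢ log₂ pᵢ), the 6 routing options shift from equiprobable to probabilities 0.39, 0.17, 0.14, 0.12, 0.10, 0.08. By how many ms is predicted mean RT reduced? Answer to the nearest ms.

14 ms

The RT saving is b·ΔH. Equiprobable H₀ = log₂(6) = 2.5850 bits; with the given probabilities H = 2.3523 bits.
b·(H₀ − H) = 60 × (2.5850 − 2.3523) = 13.96 ms.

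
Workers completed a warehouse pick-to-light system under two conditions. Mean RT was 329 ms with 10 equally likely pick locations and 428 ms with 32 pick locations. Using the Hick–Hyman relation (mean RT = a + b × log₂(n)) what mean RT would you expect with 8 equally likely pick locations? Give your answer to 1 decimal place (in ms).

Fit slope and intercept:
  b = (428 − 329) / (log₂ 32 − log₂ 10) = 99 / (5 − 3.3219) = 58.996 ms/bit
  a = 329 − 58.996 × 3.3219 = 133.019 ms
Then RT(8) = 133.019 + 58.996 × log₂ 8 = 133.019 + 58.996 × 3 ≈ 310.007 ms.

310.0 ms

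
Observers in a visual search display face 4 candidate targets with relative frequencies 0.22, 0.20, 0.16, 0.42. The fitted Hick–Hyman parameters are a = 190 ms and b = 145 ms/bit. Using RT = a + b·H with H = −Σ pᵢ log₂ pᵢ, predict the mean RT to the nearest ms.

Entropy contributions −pᵢ log₂ pᵢ: 0.4806, 0.4644, 0.4230, 0.5256; sum H = 1.8936 bits.
RT = a + bH = 190 + 145·1.8936 = 464.58 ms.

465 ms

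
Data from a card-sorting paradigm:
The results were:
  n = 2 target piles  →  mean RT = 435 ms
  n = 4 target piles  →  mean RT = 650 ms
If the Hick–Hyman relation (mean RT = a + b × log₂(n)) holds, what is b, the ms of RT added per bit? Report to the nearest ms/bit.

b = (RT₂ − RT₁)/(log₂ n₂ − log₂ n₁) = (650 − 435)/(2 − 1) = 215 ms/bit.

215 ms/bit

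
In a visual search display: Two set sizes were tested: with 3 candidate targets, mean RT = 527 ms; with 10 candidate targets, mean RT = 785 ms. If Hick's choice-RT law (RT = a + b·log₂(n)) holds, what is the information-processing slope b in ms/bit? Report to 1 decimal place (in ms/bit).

148.5 ms/bit

The slope on a log₂ axis is (785 − 527) / (3.3219 − 1.5850) = 148.535 ms/bit.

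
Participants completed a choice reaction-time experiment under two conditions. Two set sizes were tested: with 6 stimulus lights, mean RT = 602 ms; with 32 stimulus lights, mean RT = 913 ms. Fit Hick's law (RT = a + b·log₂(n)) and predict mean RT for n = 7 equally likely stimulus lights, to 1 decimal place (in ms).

630.6 ms

Solve the two-equation system in a and b:
  b = (913 − 602) / (log₂ 32 − log₂ 6) = 311 / (5 − 2.5850) = 128.776 ms/bit
  a = 602 − 128.776 × 2.5850 = 269.118 ms
Then RT(7) = 269.118 + 128.776 × log₂ 7 = 269.118 + 128.776 × 2.8074 ≈ 630.639 ms.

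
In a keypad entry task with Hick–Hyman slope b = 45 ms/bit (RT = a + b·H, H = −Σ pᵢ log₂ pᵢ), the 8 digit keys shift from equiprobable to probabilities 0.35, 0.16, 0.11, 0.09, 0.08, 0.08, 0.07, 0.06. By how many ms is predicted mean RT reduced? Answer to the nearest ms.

The RT saving is b·ΔH. Equiprobable H₀ = log₂(8) = 3.0000 bits; with the given probabilities H = 2.7112 bits.
b·(H₀ − H) = 45 × (3.0000 − 2.7112) = 13.00 ms.

13 ms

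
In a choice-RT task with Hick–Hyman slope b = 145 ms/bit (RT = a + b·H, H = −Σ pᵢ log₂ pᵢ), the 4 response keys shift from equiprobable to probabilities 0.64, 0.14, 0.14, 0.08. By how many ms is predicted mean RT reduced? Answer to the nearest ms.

73 ms

The RT saving is b·ΔH. Equiprobable H₀ = log₂(4) = 2.0000 bits; with the given probabilities H = 1.4978 bits.
b·(H₀ − H) = 145 × (2.0000 − 1.4978) = 72.82 ms.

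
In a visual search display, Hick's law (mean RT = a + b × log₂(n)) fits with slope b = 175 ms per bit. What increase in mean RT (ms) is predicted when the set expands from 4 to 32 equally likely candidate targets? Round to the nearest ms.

Only the slope matters, since a is common to both: ΔRT = b·log₂(n₂/n₁).
log₂(32) − log₂(4) = log₂(32/4) = log₂(8) = 3.
ΔRT = 175 × 3.0000 = 525.000 ms.

525 ms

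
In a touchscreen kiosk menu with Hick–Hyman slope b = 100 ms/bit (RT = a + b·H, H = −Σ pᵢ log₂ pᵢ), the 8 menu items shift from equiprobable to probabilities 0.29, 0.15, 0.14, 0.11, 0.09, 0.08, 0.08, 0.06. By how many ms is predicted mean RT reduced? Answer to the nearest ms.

Equiprobable entropy H₀ = log₂ 8 = 3.0000 bits.
Skewed entropy H = −Σ pᵢ log₂ pᵢ = 2.8150 bits.
ΔRT = b·(H₀ − H) = 100 × 0.1850 = 18.50 ms.

18 ms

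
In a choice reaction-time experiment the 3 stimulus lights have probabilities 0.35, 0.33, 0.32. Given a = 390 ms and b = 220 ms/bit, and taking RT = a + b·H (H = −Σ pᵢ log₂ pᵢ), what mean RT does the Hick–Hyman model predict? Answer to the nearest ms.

Entropy contributions −pᵢ log₂ pᵢ: 0.5301, 0.5278, 0.5260; sum H = 1.5840 bits.
RT = a + bH = 390 + 220·1.5840 = 738.47 ms.

738 ms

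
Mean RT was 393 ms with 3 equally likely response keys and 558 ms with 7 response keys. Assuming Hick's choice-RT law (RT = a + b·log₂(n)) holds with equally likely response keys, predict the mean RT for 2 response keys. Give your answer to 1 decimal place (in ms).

Fit slope and intercept:
  b = (558 − 393) / (log₂ 7 − log₂ 3) = 165 / (2.8074 − 1.5850) = 134.981 ms/bit
  a = 393 − 134.981 × 1.5850 = 179.060 ms
Then RT(2) = 179.060 + 134.981 × log₂ 2 = 179.060 + 134.981 × 1 ≈ 314.041 ms.

314.0 ms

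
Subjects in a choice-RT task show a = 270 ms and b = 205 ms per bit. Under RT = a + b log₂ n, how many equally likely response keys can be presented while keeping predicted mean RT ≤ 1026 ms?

12

205·log₂ n ≤ 1026 − 270 = 756, giving log₂ n ≤ 3.6878 and n ≤ 12.887. The largest whole number is 12.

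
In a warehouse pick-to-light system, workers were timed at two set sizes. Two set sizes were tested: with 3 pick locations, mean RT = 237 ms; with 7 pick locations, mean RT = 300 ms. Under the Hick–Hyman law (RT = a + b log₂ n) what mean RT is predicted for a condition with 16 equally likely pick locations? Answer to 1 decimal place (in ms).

361.5 ms

Solve the two-equation system in a and b:
  b = (300 − 237) / (log₂ 7 − log₂ 3) = 63 / (2.8074 − 1.5850) = 51.538 ms/bit
  a = 237 − 51.538 × 1.5850 = 155.314 ms
Then RT(16) = 155.314 + 51.538 × log₂ 16 = 155.314 + 51.538 × 4 ≈ 361.467 ms.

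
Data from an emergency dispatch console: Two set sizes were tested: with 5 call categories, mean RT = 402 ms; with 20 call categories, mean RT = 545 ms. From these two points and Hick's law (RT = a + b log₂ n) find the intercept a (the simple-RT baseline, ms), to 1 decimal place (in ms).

236.0 ms

The slope on a log₂ axis is (545 − 402) / (4.3219 − 2.3219) = 71.500 ms/bit.
Intercept: a = 402 − 71.500·log₂(5) = 235.982 ms.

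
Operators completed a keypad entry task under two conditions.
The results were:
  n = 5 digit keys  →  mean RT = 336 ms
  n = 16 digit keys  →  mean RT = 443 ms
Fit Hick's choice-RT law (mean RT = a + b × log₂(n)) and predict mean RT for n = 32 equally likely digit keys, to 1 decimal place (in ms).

506.8 ms

RT is linear in log₂ n, so two points fix the line:
  b = (443 − 336) / (log₂ 16 − log₂ 5) = 107 / (4 − 2.3219) = 63.764 ms/bit
  a = 336 − 63.764 × 2.3219 = 187.945 ms
Then RT(32) = 187.945 + 63.764 × log₂ 32 = 187.945 + 63.764 × 5 ≈ 506.764 ms.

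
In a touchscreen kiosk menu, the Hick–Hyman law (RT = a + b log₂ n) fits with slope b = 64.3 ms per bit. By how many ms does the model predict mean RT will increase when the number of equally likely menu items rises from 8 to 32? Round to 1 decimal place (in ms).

128.6 ms

ΔRT = (a + b log₂ n₂) − (a + b log₂ n₁) = b·(log₂ n₂ − log₂ n₁).
log₂(32) − log₂(8) = log₂(32/8) = log₂(4) = 2.
ΔRT = 64.3 × 2.0000 = 128.600 ms.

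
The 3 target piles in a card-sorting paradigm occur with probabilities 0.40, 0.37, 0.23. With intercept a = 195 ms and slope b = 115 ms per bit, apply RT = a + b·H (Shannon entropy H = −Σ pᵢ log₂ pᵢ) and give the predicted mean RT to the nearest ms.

373 ms

H = 0.40·log₂(1/0.40) + 0.37·log₂(1/0.37) + 0.23·log₂(1/0.23) = 1.5472 bits.
RT = 195 + 115 × 1.5472 = 372.92 ms.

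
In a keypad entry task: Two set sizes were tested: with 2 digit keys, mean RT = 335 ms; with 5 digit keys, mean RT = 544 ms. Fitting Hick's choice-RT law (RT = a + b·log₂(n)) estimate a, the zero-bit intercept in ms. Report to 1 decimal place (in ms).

176.9 ms

Slope: b = (544 − 335) / (log₂ 5 − log₂ 2) = 209/1.3219 = 158.102 ms/bit.
Intercept: a = 335 − 158.102·log₂(2) = 176.898 ms.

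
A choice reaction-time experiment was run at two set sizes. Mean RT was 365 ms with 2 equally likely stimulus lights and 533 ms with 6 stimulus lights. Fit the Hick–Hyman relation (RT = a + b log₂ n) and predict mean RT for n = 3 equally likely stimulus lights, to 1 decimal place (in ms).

RT is linear in log₂ n, so two points fix the line:
  b = (533 − 365) / (log₂ 6 − log₂ 2) = 168 / (2.5850 − 1) = 105.996 ms/bit
  a = 365 − 105.996 × 1 = 259.004 ms
Then RT(3) = 259.004 + 105.996 × log₂ 3 = 259.004 + 105.996 × 1.5850 ≈ 427.004 ms.

427.0 ms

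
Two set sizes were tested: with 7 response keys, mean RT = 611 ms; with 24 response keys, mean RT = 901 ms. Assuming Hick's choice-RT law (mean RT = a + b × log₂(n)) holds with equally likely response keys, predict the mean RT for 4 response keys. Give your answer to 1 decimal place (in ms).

With log₂ n on the abscissa the relation is linear; from the two conditions:
  b = (901 − 611) / (log₂ 24 − log₂ 7) = 290 / (4.5850 − 2.8074) = 163.141 ms/bit
  a = 611 − 163.141 × 2.8074 = 153.006 ms
Then RT(4) = 153.006 + 163.141 × log₂ 4 = 153.006 + 163.141 × 2 ≈ 479.288 ms.

479.3 ms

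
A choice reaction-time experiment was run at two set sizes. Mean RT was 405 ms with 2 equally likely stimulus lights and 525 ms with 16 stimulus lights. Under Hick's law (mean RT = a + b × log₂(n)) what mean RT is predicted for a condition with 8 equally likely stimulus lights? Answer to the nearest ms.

485 ms

Fit slope and intercept:
  b = (525 − 405) / (log₂ 16 − log₂ 2) = 120 / (4 − 1) = 40 ms/bit
  a = 405 − 40 × 1 = 365 ms
Then RT(8) = 365 + 40 × log₂ 8 = 365 + 40 × 3 ≈ 485.000 ms.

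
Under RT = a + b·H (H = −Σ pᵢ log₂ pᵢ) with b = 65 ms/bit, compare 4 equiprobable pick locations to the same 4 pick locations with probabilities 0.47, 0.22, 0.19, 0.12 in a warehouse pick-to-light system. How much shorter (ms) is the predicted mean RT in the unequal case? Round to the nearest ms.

12 ms

The RT saving is b·ΔH. Equiprobable H₀ = log₂(4) = 2.0000 bits; with the given probabilities H = 1.8148 bits.
b·(H₀ − H) = 65 × (2.0000 − 1.8148) = 12.04 ms.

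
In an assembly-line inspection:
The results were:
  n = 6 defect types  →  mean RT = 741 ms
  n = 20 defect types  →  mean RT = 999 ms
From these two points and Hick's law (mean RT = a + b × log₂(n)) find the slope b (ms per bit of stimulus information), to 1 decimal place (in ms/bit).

b = (RT₂ − RT₁)/(log₂ n₂ − log₂ n₁) = (999 − 741)/(4.3219 − 2.5850) = 148.535 ms/bit.

148.5 ms/bit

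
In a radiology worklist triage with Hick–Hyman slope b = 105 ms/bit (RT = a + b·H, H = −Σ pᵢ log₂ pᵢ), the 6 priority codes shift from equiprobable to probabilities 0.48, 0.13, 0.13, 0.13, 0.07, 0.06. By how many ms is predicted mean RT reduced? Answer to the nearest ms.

The RT saving is b·ΔH. Equiprobable H₀ = log₂(6) = 2.5850 bits; with the given probabilities H = 2.1683 bits.
b·(H₀ − H) = 105 × (2.5850 − 2.1683) = 43.75 ms.

44 ms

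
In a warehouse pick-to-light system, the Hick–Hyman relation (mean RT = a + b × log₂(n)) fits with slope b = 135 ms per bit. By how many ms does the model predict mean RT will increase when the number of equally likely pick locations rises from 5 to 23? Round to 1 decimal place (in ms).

297.2 ms

ΔRT = (a + b log₂ n₂) − (a + b log₂ n₁) = b·(log₂ n₂ − log₂ n₁).
log₂(23) − log₂(5) = 4.5236 − 2.3219 = 2.2016.
ΔRT = 135 × 2.2016 = 297.221 ms.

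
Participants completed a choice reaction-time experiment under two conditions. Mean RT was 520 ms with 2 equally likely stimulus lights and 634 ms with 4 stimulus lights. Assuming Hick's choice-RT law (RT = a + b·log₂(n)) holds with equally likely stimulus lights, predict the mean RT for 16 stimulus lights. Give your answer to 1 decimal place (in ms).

862.0 ms

Solve the two-equation system in a and b:
  b = (634 − 520) / (log₂ 4 − log₂ 2) = 114 / (2 − 1) = 114.000 ms/bit
  a = 520 − 114.000 × 1 = 406.000 ms
Then RT(16) = 406.000 + 114.000 × log₂ 16 = 406.000 + 114.000 × 4 ≈ 862.000 ms.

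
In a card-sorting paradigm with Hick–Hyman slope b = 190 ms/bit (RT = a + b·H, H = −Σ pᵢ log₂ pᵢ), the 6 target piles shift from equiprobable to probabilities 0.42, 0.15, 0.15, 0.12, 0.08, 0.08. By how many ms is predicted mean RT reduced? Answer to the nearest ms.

The RT saving is b·ΔH. Equiprobable H₀ = log₂(6) = 2.5850 bits; with the given probabilities H = 2.2968 bits.
b·(H₀ − H) = 190 × (2.5850 − 2.2968) = 54.75 ms.

55 ms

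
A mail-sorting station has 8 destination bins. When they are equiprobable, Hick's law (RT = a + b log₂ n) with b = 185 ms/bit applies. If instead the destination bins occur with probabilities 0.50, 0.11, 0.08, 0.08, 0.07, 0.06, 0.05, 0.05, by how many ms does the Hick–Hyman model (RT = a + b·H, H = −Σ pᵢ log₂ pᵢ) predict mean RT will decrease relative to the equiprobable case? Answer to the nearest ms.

The RT saving is b·ΔH. Equiprobable H₀ = log₂(8) = 3.0000 bits; with the given probabilities H = 2.3776 bits.
b·(H₀ − H) = 185 × (3.0000 − 2.3776) = 115.15 ms.

115 ms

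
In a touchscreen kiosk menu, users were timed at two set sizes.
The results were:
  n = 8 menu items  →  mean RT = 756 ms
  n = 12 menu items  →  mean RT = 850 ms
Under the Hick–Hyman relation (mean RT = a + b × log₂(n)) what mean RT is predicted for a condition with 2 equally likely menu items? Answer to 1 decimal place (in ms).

434.6 ms

Fit slope and intercept:
  b = (850 − 756) / (log₂ 12 − log₂ 8) = 94 / (3.5850 − 3) = 160.694 ms/bit
  a = 756 − 160.694 × 3 = 273.918 ms
Then RT(2) = 273.918 + 160.694 × log₂ 2 = 273.918 + 160.694 × 1 ≈ 434.612 ms.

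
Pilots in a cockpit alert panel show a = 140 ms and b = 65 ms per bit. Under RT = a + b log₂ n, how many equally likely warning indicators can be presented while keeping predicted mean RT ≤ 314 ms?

6

Information budget: (314 − 140)/65 = 2.6769 bits, so n ≤ 2^2.6769 = 6.395 → at most 6.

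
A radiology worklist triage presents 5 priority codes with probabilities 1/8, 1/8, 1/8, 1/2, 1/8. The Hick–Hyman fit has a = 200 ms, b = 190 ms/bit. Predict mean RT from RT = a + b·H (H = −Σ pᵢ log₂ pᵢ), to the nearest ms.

Each term −pᵢ log₂ pᵢ: 0.125·3 + 0.125·3 + 0.125·3 + 0.5·1 + 0.125·3; summed, H = 2.000 bits.
Mean RT = a + bH = 200 + 190·2.000 = 580.00 ms.

580 ms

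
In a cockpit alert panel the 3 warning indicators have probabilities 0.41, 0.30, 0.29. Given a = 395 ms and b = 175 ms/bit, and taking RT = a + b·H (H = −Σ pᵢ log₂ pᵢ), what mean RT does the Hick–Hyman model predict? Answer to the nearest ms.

669 ms

H = 0.41·log₂(1/0.41) + 0.30·log₂(1/0.30) + 0.29·log₂(1/0.29) = 1.5664 bits.
RT = 395 + 175 × 1.5664 = 669.12 ms.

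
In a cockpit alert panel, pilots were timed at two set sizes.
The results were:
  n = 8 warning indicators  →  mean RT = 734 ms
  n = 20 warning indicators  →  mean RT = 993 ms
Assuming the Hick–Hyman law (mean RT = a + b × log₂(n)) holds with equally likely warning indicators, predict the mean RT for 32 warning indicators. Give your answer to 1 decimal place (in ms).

With log₂ n on the abscissa the relation is linear; from the two conditions:
  b = (993 − 734) / (log₂ 20 − log₂ 8) = 259 / (4.3219 − 3) = 195.926 ms/bit
  a = 734 − 195.926 × 3 = 146.222 ms
Then RT(32) = 146.222 + 195.926 × log₂ 32 = 146.222 + 195.926 × 5 ≈ 1125.852 ms.

1125.9 ms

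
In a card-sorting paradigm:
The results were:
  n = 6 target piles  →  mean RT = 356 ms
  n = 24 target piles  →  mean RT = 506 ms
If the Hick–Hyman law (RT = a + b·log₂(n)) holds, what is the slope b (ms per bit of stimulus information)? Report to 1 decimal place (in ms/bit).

The slope on a log₂ axis is (506 − 356) / (4.5850 − 2.5850) = 75.000 ms/bit.

75.0 ms/bit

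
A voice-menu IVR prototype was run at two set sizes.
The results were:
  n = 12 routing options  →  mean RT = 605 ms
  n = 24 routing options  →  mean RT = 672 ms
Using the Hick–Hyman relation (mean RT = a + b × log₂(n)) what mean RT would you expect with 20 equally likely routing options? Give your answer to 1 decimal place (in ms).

654.4 ms

RT is linear in log₂ n, so two points fix the line:
  b = (672 − 605) / (log₂ 24 − log₂ 12) = 67 / (4.5850 − 3.5850) = 67.000 ms/bit
  a = 605 − 67.000 × 3.5850 = 364.808 ms
Then RT(20) = 364.808 + 67.000 × log₂ 20 = 364.808 + 67.000 × 4.3219 ≈ 654.377 ms.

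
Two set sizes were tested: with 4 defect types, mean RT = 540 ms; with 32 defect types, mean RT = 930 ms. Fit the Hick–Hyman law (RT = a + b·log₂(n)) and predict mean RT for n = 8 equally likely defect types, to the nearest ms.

Solve the two-equation system in a and b:
  b = (930 − 540) / (log₂ 32 − log₂ 4) = 390 / (5 − 2) = 130 ms/bit
  a = 540 − 130 × 2 = 280 ms
Then RT(8) = 280 + 130 × log₂ 8 = 280 + 130 × 3 ≈ 670.000 ms.

670 ms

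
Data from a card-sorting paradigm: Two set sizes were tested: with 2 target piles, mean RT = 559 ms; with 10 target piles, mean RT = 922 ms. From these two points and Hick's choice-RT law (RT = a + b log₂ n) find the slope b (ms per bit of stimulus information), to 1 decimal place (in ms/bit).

156.3 ms/bit

b = (RT₂ − RT₁)/(log₂ n₂ − log₂ n₁) = (922 − 559)/(3.3219 − 1) = 156.336 ms/bit.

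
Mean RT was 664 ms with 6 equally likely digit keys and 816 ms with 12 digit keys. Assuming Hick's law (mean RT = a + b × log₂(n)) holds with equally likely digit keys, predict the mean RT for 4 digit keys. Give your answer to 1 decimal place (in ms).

With log₂ n on the abscissa the relation is linear; from the two conditions:
  b = (816 − 664) / (log₂ 12 − log₂ 6) = 152 / (3.5850 − 2.5850) = 152.000 ms/bit
  a = 664 − 152.000 × 2.5850 = 271.086 ms
Then RT(4) = 271.086 + 152.000 × log₂ 4 = 271.086 + 152.000 × 2 ≈ 575.086 ms.

575.1 ms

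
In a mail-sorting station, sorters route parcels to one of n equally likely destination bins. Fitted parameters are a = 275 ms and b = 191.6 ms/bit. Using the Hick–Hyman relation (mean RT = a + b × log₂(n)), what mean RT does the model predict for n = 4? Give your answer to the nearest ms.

658 ms

log₂(4) = 2 bits, so RT = 275 + 191.6 × 2 ≈ 658.200 ms.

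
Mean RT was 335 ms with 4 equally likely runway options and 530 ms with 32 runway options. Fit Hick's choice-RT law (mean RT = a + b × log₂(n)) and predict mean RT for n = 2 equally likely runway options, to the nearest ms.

With log₂ n on the abscissa the relation is linear; from the two conditions:
  b = (530 − 335) / (log₂ 32 − log₂ 4) = 195 / (5 − 2) = 65 ms/bit
  a = 335 − 65 × 2 = 205 ms
Then RT(2) = 205 + 65 × log₂ 2 = 205 + 65 × 1 ≈ 270.000 ms.

270 ms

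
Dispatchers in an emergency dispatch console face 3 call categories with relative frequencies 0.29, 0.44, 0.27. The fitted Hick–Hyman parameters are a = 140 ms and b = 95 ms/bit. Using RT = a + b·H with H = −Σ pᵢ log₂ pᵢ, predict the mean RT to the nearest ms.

H = 0.29·log₂(1/0.29) + 0.44·log₂(1/0.44) + 0.27·log₂(1/0.27) = 1.5491 bits.
RT = 140 + 95 × 1.5491 = 287.16 ms.

287 ms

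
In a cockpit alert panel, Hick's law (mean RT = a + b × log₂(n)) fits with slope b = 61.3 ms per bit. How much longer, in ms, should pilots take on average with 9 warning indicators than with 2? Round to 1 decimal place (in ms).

133.0 ms

The intercept a cancels: ΔRT = b·(log₂ n₂ − log₂ n₁) = b·log₂(n₂/n₁).
log₂(9) − log₂(2) = 3.1699 − 1 = 2.1699.
ΔRT = 61.3 × 2.1699 = 133.016 ms.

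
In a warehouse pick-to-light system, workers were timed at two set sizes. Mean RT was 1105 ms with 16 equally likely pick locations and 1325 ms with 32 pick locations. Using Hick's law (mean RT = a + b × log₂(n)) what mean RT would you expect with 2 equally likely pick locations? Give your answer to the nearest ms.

Solve the two-equation system in a and b:
  b = (1325 − 1105) / (log₂ 32 − log₂ 16) = 220 / (5 − 4) = 220 ms/bit
  a = 1105 − 220 × 4 = 225 ms
Then RT(2) = 225 + 220 × log₂ 2 = 225 + 220 × 1 ≈ 445.000 ms.

445 ms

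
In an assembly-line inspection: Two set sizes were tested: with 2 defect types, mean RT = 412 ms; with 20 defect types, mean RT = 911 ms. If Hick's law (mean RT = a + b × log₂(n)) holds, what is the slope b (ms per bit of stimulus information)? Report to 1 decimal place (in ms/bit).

Slope: b = (911 − 412) / (log₂ 20 − log₂ 2) = 499/3.3219 = 150.214 ms/bit.

150.2 ms/bit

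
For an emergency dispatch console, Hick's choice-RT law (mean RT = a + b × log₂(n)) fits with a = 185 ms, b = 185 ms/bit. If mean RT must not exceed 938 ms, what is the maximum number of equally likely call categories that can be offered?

16

Set 185 + 185·log₂ n ≤ 938 → log₂ n ≤ (938 − 185)/185 = 4.0703.
So n ≤ 2^4.0703 = 16.799; the largest integer n is 16.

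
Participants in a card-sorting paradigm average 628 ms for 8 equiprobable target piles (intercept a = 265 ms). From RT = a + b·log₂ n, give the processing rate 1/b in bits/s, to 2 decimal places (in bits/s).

Choice component = 628 − 265 = 363 ms over log₂(8) = 3 bits.
b = 363 / 3 = 121.000 ms/bit, so 1/b = 8.264 bits/s.

8.26 bits/s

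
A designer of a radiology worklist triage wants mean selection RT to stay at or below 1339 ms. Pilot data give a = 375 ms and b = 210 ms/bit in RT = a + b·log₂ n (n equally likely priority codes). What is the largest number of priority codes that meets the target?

24

Set 375 + 210·log₂ n ≤ 1339 → log₂ n ≤ (1339 − 375)/210 = 4.5905.
So n ≤ 2^4.5905 = 24.092; the largest integer n is 24.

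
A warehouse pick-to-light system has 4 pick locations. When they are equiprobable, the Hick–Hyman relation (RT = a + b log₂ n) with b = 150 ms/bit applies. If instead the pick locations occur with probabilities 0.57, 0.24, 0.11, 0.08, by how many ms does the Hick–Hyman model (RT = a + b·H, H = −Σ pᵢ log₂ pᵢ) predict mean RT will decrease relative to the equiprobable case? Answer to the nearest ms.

60 ms

The RT saving is b·ΔH. Equiprobable H₀ = log₂(4) = 2.0000 bits; with the given probabilities H = 1.5982 bits.
b·(H₀ − H) = 150 × (2.0000 − 1.5982) = 60.27 ms.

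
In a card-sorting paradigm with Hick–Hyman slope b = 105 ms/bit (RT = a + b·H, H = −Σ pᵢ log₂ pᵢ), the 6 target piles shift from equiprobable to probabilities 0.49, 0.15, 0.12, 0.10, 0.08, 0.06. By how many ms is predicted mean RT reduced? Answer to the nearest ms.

Equiprobable entropy H₀ = log₂ 6 = 2.5850 bits.
Skewed entropy H = −Σ pᵢ log₂ pᵢ = 2.1491 bits.
ΔRT = b·(H₀ − H) = 105 × 0.4358 = 45.76 ms.

46 ms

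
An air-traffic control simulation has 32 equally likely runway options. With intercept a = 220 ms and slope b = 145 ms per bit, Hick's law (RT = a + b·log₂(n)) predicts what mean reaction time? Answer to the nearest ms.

945 ms

log₂(32) = 5 bits, so RT = 220 + 145 × 5 ≈ 945.000 ms.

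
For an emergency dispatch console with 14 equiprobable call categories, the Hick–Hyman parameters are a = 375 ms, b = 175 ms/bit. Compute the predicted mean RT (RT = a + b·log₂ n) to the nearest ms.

1041 ms

log₂(14) = 3.8074 bits, so RT = 375 + 175 × 3.8074 ≈ 1041.287 ms.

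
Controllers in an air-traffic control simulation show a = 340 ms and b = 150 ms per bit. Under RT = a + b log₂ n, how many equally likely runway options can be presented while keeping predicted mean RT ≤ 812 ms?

Information budget: (812 − 340)/150 = 3.1467 bits, so n ≤ 2^3.1467 = 8.856 → at most 8.

8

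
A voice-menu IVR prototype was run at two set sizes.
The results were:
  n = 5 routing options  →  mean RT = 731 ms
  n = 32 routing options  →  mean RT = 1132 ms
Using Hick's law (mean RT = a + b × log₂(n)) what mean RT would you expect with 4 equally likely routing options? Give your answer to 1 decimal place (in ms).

RT is linear in log₂ n, so two points fix the line:
  b = (1132 − 731) / (log₂ 32 − log₂ 5) = 401 / (5 − 2.3219) = 149.735 ms/bit
  a = 731 − 149.735 × 2.3219 = 383.327 ms
Then RT(4) = 383.327 + 149.735 × log₂ 4 = 383.327 + 149.735 × 2 ≈ 682.796 ms.

682.8 ms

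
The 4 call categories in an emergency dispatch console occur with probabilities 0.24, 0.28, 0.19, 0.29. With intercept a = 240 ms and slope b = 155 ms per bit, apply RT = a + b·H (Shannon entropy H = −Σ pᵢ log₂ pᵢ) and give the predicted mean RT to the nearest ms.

H = 0.24·log₂(1/0.24) + 0.28·log₂(1/0.28) + 0.19·log₂(1/0.19) + 0.29·log₂(1/0.29) = 1.9815 bits.
RT = 240 + 155 × 1.9815 = 547.13 ms.

547 ms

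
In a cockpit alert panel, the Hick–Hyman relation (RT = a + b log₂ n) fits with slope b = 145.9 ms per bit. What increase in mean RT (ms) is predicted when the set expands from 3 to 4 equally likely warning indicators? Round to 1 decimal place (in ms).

ΔRT = (a + b log₂ n₂) − (a + b log₂ n₁) = b·(log₂ n₂ − log₂ n₁).
log₂(4) − log₂(3) = 2 − 1.5850 = 0.4150.
ΔRT = 145.9 × 0.4150 = 60.554 ms.

60.6 ms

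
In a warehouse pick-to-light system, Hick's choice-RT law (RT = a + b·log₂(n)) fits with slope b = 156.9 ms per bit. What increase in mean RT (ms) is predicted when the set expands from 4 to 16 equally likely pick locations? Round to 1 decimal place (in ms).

ΔRT = (a + b log₂ n₂) − (a + b log₂ n₁) = b·(log₂ n₂ − log₂ n₁).
log₂(16) − log₂(4) = log₂(16/4) = log₂(4) = 2.
ΔRT = 156.9 × 2.0000 = 313.800 ms.

313.8 ms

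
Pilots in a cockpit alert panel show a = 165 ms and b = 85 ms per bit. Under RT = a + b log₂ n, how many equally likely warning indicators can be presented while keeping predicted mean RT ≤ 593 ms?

32

Set 165 + 85·log₂ n ≤ 593 → log₂ n ≤ (593 − 165)/85 = 5.0353.
So n ≤ 2^5.0353 = 32.793; the largest integer n is 32.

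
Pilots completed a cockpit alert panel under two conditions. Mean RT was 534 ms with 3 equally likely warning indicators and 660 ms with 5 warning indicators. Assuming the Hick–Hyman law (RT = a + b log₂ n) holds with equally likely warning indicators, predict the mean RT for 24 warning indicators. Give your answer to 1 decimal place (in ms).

RT is linear in log₂ n, so two points fix the line:
  b = (660 − 534) / (log₂ 5 − log₂ 3) = 126 / (2.3219 − 1.5850) = 170.971 ms/bit
  a = 534 − 170.971 × 1.5850 = 263.017 ms
Then RT(24) = 263.017 + 170.971 × log₂ 24 = 263.017 + 170.971 × 4.5850 ≈ 1046.914 ms.

1046.9 ms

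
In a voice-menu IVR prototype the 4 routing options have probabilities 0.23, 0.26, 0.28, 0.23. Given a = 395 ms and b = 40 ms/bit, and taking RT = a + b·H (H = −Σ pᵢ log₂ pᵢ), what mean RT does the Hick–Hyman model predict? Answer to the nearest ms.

H = 0.23·log₂(1/0.23) + 0.26·log₂(1/0.26) + 0.28·log₂(1/0.28) + 0.23·log₂(1/0.23) = 1.9948 bits.
RT = 395 + 40 × 1.9948 = 474.79 ms.

475 ms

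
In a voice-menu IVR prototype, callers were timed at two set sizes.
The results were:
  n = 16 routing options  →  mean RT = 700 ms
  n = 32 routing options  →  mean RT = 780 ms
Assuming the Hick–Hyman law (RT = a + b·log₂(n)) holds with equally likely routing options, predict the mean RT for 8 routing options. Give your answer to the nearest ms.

Solve the two-equation system in a and b:
  b = (780 − 700) / (log₂ 32 − log₂ 16) = 80 / (5 − 4) = 80 ms/bit
  a = 700 − 80 × 4 = 380 ms
Then RT(8) = 380 + 80 × log₂ 8 = 380 + 80 × 3 ≈ 620.000 ms.

620 ms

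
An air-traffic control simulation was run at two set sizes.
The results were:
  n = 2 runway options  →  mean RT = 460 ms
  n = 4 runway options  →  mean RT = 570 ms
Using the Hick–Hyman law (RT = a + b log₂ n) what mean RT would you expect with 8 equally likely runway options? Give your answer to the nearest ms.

Solve the two-equation system in a and b:
  b = (570 − 460) / (log₂ 4 − log₂ 2) = 110 / (2 − 1) = 110 ms/bit
  a = 460 − 110 × 1 = 350 ms
Then RT(8) = 350 + 110 × log₂ 8 = 350 + 110 × 3 ≈ 680.000 ms.

680 ms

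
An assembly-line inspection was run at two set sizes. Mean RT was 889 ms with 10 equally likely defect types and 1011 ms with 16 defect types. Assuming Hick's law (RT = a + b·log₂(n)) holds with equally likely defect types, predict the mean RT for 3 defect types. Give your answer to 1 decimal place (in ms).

576.5 ms

Solve the two-equation system in a and b:
  b = (1011 − 889) / (log₂ 16 − log₂ 10) = 122 / (4 − 3.3219) = 179.922 ms/bit
  a = 889 − 179.922 × 3.3219 = 291.312 ms
Then RT(3) = 291.312 + 179.922 × log₂ 3 = 291.312 + 179.922 × 1.5850 ≈ 576.482 ms.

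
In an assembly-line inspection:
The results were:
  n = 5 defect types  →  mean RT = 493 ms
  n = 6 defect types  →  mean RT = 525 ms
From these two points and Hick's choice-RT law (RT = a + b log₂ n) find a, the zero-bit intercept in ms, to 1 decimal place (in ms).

The slope on a log₂ axis is (525 − 493) / (2.5850 − 2.3219) = 121.657 ms/bit.
Intercept: a = 493 − 121.657·log₂(5) = 210.521 ms.

210.5 ms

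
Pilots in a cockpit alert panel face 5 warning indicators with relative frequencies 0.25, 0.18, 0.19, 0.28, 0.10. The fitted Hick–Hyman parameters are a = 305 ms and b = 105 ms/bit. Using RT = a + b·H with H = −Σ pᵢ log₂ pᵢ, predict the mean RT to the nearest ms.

Entropy contributions −pᵢ log₂ pᵢ: 0.5000, 0.4453, 0.4552, 0.5142, 0.3322; sum H = 2.2469 bits.
RT = a + bH = 305 + 105·2.2469 = 540.93 ms.

541 ms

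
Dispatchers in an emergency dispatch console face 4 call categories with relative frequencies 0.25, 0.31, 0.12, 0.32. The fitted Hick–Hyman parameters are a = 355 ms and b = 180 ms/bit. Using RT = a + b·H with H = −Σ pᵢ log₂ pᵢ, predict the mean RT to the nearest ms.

700 ms

Entropy contributions −pᵢ log₂ pᵢ: 0.5000, 0.5238, 0.3671, 0.5260; sum H = 1.9169 bits.
RT = a + bH = 355 + 180·1.9169 = 700.04 ms.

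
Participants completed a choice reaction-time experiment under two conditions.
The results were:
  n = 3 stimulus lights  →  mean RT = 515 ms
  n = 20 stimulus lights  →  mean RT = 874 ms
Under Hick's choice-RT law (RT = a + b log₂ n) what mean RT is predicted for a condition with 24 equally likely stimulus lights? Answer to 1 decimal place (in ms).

908.5 ms

RT is linear in log₂ n, so two points fix the line:
  b = (874 − 515) / (log₂ 20 − log₂ 3) = 359 / (4.3219 − 1.5850) = 131.167 ms/bit
  a = 515 − 131.167 × 1.5850 = 307.105 ms
Then RT(24) = 307.105 + 131.167 × log₂ 24 = 307.105 + 131.167 × 4.5850 ≈ 908.501 ms.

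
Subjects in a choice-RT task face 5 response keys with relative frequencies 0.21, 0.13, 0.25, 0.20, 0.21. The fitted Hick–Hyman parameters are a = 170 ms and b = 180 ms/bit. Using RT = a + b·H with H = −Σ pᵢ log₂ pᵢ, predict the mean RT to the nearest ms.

H = 0.21·log₂(1/0.21) + 0.13·log₂(1/0.13) + 0.25·log₂(1/0.25) + 0.20·log₂(1/0.20) + 0.21·log₂(1/0.21) = 2.2927 bits.
RT = 170 + 180 × 2.2927 = 582.68 ms.

583 ms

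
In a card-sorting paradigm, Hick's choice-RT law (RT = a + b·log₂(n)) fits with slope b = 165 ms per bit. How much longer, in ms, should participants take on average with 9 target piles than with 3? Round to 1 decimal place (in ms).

The intercept a cancels: ΔRT = b·(log₂ n₂ − log₂ n₁) = b·log₂(n₂/n₁).
log₂(9) − log₂(3) = 3.1699 − 1.5850 = 1.5850.
ΔRT = 165 × 1.5850 = 261.519 ms.

261.5 ms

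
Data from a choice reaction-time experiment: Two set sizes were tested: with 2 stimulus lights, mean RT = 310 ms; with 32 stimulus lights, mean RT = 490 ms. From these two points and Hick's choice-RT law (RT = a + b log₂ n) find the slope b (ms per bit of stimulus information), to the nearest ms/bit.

Slope: b = (490 − 310) / (log₂ 32 − log₂ 2) = 180/4.0000 = 45 ms/bit.

45 ms/bit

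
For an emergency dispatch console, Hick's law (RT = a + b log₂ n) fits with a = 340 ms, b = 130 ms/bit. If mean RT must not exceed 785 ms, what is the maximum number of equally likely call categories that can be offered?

130·log₂ n ≤ 785 − 340 = 445, giving log₂ n ≤ 3.4231 and n ≤ 10.726. The largest whole number is 10.

10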